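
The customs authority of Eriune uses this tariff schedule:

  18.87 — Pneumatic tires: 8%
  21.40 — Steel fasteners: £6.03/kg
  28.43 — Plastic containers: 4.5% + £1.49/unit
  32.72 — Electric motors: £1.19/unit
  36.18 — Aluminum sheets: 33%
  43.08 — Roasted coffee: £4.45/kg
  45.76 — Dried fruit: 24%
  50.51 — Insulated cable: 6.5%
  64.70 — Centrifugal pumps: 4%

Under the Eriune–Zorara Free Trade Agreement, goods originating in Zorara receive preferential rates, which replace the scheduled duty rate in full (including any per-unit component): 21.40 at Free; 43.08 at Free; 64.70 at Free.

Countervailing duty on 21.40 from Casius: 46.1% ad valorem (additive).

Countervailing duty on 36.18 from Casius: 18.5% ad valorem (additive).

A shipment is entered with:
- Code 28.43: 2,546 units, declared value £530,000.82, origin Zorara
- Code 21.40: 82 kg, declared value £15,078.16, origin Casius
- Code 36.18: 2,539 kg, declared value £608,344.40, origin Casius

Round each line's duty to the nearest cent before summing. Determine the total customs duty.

Line 1 (28.43, Zorara, 2,546 units, £530,000.82):
Base rate for 28.43 is 4.5% + £1.49/unit.
Origin Zorara is the FTA partner but 28.43 is not on the preference list; base rate stands.
Duty = £530,000.82 × 4.5% + 2,546 × £1.49 = £27,643.58.
Line 2 (21.40, Casius, 82 kg, £15,078.16):
Base rate for 21.40 is £6.03/kg.
21.40 has an FTA preferential rate, but origin Casius is not Zorara; base rate stands.
Additional duty on 21.40 from Casius: +46.1% ad valorem. Applied ad valorem rate = 46.1%.
Duty = £15,078.16 × 46.1% + 82 × £6.03 = £7,445.49.
Line 3 (36.18, Casius, 2,539 kg, £608,344.40):
Base rate for 36.18 is 33%.
Additional duty on 36.18 from Casius: +18.5%. Applied ad valorem rate: 33% + 18.5% = 51.5%.
Duty = £608,344.40 × 51.5% = £313,297.37.
Total = £27,643.58 + £7,445.49 + £313,297.37 = £348,386.44.

£348,386.44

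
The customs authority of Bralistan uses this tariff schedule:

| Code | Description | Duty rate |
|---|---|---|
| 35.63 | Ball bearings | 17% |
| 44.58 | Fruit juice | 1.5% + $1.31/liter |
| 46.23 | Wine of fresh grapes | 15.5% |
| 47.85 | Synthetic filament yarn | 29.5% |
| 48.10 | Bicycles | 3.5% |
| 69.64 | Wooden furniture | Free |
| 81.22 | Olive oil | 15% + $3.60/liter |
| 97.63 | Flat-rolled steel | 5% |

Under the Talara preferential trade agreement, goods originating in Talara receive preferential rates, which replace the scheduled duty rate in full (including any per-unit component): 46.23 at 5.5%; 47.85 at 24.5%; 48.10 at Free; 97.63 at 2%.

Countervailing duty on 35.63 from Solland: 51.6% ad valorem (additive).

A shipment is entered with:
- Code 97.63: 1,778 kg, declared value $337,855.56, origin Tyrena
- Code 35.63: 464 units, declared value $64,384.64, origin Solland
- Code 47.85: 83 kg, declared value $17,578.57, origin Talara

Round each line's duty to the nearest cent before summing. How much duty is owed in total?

$65,367.39

Line 1 (97.63, Tyrena, 1,778 kg, $337,855.56):
Base rate for 97.63 is 5%.
97.63 has an FTA preferential rate, but origin Tyrena is not Talara; base rate stands.
Duty = $337,855.56 × 5% = $16,892.78.
Line 2 (35.63, Solland, 464 units, $64,384.64):
Base rate for 35.63 is 17%.
Additional duty on 35.63 from Solland: +51.6%. Applied ad valorem rate: 17% + 51.6% = 68.6%.
Duty = $64,384.64 × 68.6% = $44,167.86.
Line 3 (47.85, Talara, 83 kg, $17,578.57):
Base rate for 47.85 is 29.5%.
Origin Talara qualifies under the Bralistan–Talara agreement and 47.85 is covered: preferential rate 24.5% applies instead.
Duty = $17,578.57 × 24.5% = $4,306.75.
Total = $16,892.78 + $44,167.86 + $4,306.75 = $65,367.39.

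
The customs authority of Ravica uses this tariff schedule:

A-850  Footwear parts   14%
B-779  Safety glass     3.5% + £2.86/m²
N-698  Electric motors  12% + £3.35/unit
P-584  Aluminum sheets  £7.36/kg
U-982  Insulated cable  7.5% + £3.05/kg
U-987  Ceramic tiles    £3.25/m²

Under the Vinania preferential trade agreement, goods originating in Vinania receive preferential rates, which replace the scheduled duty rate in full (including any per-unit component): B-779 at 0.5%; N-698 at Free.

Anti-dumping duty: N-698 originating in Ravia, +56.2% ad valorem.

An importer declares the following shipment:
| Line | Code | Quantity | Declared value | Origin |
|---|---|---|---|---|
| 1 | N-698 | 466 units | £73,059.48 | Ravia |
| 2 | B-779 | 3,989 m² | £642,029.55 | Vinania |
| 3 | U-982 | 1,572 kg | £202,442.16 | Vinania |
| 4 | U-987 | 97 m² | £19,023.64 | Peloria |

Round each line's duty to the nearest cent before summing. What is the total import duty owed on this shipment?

Line 1 (N-698, Ravia, 466 units, £73,059.48):
Base rate for N-698 is 12% + £3.35/unit.
N-698 has an FTA preferential rate, but origin Ravia is not Vinania; base rate stands.
Additional duty on N-698 from Ravia: +56.2%. Applied ad valorem rate: 12% + 56.2% = 68.2%.
Duty = £73,059.48 × 68.2% + 466 × £3.35 = £51,387.67.
Line 2 (B-779, Vinania, 3,989 m², £642,029.55):
Base rate for B-779 is 3.5% + £2.86/m².
Origin Vinania qualifies under the Ravica–Vinania agreement and B-779 is covered: preferential rate 0.5% applies instead.
Duty = £642,029.55 × 0.5% = £3,210.15.
Line 3 (U-982, Vinania, 1,572 kg, £202,442.16):
Base rate for U-982 is 7.5% + £3.05/kg.
Origin Vinania is the FTA partner but U-982 is not on the preference list; base rate stands.
Duty = £202,442.16 × 7.5% + 1,572 × £3.05 = £19,977.76.
Line 4 (U-987, Peloria, 97 m², £19,023.64):
Base rate for U-987 is £3.25/m².
Duty = 97 × £3.25 = £315.25.
Total = £51,387.67 + £3,210.15 + £19,977.76 + £315.25 = £74,890.83.

£74,890.83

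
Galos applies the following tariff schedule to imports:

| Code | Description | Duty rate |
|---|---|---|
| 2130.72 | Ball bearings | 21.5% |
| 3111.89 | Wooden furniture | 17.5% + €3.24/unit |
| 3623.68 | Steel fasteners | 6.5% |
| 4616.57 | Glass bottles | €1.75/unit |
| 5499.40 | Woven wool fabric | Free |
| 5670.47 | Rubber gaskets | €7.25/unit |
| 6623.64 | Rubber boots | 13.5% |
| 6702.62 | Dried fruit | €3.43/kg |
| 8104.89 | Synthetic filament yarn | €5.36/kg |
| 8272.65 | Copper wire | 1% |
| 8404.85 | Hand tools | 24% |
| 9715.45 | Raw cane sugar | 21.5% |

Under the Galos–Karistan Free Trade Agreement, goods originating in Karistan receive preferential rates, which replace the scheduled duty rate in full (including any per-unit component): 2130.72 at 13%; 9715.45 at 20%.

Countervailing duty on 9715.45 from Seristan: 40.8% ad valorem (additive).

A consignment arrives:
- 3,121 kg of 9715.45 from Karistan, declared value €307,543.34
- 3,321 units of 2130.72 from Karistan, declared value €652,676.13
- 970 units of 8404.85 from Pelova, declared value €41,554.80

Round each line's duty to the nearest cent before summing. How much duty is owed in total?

€156,329.72

Line 1 (9715.45, Karistan, 3,121 kg, €307,543.34):
Base rate for 9715.45 is 21.5%.
Origin Karistan qualifies under the Galos–Karistan agreement and 9715.45 is covered: preferential rate 20% applies instead.
The additional-duty order on 9715.45 targets Seristan, not Karistan; it does not apply.
Duty = €307,543.34 × 20% = €61,508.67.
Line 2 (2130.72, Karistan, 3,321 units, €652,676.13):
Base rate for 2130.72 is 21.5%.
Origin Karistan qualifies under the Galos–Karistan agreement and 2130.72 is covered: preferential rate 13% applies instead.
Duty = €652,676.13 × 13% = €84,847.90.
Line 3 (8404.85, Pelova, 970 units, €41,554.80):
Base rate for 8404.85 is 24%.
Duty = €41,554.80 × 24% = €9,973.15.
Total = €61,508.67 + €84,847.90 + €9,973.15 = €156,329.72.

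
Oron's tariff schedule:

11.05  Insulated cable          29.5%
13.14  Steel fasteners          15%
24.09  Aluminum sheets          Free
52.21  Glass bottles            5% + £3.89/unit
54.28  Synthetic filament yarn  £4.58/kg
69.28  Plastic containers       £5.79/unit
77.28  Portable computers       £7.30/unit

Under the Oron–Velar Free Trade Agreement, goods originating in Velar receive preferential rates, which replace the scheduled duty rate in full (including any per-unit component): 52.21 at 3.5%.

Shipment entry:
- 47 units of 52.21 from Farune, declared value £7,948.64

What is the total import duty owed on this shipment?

Line 1 (52.21, Farune, 47 units, £7,948.64):
Base rate for 52.21 is 5% + £3.89/unit.
52.21 has an FTA preferential rate, but origin Farune is not Velar; base rate stands.
Duty = £7,948.64 × 5% + 47 × £3.89 = £580.26.

£580.26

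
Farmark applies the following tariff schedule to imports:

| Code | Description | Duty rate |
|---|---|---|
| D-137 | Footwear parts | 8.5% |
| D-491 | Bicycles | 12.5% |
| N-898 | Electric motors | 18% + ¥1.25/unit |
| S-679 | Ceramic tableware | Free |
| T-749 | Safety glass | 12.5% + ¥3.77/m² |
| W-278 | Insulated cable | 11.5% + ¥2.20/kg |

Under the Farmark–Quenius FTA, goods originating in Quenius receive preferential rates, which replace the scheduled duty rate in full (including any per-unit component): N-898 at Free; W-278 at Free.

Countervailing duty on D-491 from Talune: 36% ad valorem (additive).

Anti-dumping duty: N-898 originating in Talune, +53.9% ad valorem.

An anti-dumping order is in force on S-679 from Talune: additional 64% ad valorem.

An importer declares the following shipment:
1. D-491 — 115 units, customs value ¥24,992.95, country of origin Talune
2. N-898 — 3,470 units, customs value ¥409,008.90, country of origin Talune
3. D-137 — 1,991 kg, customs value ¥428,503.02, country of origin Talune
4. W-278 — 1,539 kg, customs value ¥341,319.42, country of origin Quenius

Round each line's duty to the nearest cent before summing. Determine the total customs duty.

¥346,959.24

Line 1 (D-491, Talune, 115 units, ¥24,992.95):
Base rate for D-491 is 12.5%.
Additional duty on D-491 from Talune: +36%. Applied ad valorem rate: 12.5% + 36% = 48.5%.
Duty = ¥24,992.95 × 48.5% = ¥12,121.58.
Line 2 (N-898, Talune, 3,470 units, ¥409,008.90):
Base rate for N-898 is 18% + ¥1.25/unit.
N-898 has an FTA preferential rate, but origin Talune is not Quenius; base rate stands.
Additional duty on N-898 from Talune: +53.9%. Applied ad valorem rate: 18% + 53.9% = 71.9%.
Duty = ¥409,008.90 × 71.9% + 3,470 × ¥1.25 = ¥298,414.90.
Line 3 (D-137, Talune, 1,991 kg, ¥428,503.02):
Base rate for D-137 is 8.5%.
Duty = ¥428,503.02 × 8.5% = ¥36,422.76.
Line 4 (W-278, Quenius, 1,539 kg, ¥341,319.42):
Base rate for W-278 is 11.5% + ¥2.20/kg.
Origin Quenius qualifies under the Farmark–Quenius agreement and W-278 is covered: preferential rate Free applies instead.
Duty = ¥341,319.42 × 0% = ¥0.00.
Total = ¥12,121.58 + ¥298,414.90 + ¥36,422.76 + ¥0.00 = ¥346,959.24.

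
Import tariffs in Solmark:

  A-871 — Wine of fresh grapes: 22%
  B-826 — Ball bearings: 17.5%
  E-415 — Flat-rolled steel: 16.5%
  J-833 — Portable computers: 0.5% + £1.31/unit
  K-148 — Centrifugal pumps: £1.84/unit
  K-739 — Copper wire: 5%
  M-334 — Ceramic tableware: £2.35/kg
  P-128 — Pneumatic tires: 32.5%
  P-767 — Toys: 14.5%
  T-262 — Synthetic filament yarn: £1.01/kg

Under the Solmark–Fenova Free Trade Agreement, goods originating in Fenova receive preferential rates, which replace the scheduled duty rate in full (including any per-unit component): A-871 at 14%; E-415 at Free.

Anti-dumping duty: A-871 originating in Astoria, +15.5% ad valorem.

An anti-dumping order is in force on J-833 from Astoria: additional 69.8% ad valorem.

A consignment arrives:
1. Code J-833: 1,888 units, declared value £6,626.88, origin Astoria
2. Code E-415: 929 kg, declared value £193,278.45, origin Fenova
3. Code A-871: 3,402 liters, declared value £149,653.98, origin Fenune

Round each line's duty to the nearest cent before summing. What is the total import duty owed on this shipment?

Line 1 (J-833, Astoria, 1,888 units, £6,626.88):
Base rate for J-833 is 0.5% + £1.31/unit.
Additional duty on J-833 from Astoria: +69.8%. Applied ad valorem rate: 0.5% + 69.8% = 70.3%.
Duty = £6,626.88 × 70.3% + 1,888 × £1.31 = £7,131.98.
Line 2 (E-415, Fenova, 929 kg, £193,278.45):
Base rate for E-415 is 16.5%.
Origin Fenova qualifies under the Solmark–Fenova agreement and E-415 is covered: preferential rate Free applies instead.
Duty = £193,278.45 × 0% = £0.00.
Line 3 (A-871, Fenune, 3,402 liters, £149,653.98):
Base rate for A-871 is 22%.
A-871 has an FTA preferential rate, but origin Fenune is not Fenova; base rate stands.
The additional-duty order on A-871 targets Astoria, not Fenune; it does not apply.
Duty = £149,653.98 × 22% = £32,923.88.
Total = £7,131.98 + £0.00 + £32,923.88 = £40,055.86.

£40,055.86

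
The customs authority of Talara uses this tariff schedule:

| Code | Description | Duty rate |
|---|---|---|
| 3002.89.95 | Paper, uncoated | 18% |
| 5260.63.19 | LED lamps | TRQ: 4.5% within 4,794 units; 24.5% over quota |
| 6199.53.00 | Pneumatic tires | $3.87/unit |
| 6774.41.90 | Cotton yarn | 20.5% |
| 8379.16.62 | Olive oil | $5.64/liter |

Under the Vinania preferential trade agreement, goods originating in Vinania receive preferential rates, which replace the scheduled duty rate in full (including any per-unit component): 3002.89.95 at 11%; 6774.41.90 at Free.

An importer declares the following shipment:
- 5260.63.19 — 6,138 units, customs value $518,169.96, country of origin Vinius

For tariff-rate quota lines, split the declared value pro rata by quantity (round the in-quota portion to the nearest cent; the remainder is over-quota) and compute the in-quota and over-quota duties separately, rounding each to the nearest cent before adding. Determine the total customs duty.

$46,009.75

Line 1 (5260.63.19, Vinius, 6,138 units, $518,169.96):
Code 5260.63.19 is under a tariff-rate quota (threshold 4,794 units). In-quota: 4,794 units at 4.5%; over-quota: 1,344 units at 24.5%.
Pro-rata value split: in-quota = $518,169.96 × 4,794/6,138 = $404,709.48; over-quota = $518,169.96 − $404,709.48 = $113,460.48.
In-quota duty = $404,709.48 × 4.5% = $18,211.93. Over-quota duty = $113,460.48 × 24.5% = $27,797.82.
Line duty = $18,211.93 + $27,797.82 = $46,009.75.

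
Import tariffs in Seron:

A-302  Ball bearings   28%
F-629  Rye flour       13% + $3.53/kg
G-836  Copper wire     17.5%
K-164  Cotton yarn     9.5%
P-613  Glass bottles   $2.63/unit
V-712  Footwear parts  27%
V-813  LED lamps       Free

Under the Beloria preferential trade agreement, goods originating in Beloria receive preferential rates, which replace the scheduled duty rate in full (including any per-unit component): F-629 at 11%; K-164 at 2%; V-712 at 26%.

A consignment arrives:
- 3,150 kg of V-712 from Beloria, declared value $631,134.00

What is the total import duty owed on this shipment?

$164,094.84

Line 1 (V-712, Beloria, 3,150 kg, $631,134.00):
Base rate for V-712 is 27%.
Origin Beloria qualifies under the Seron–Beloria agreement and V-712 is covered: preferential rate 26% applies instead.
Duty = $631,134.00 × 26% = $164,094.84.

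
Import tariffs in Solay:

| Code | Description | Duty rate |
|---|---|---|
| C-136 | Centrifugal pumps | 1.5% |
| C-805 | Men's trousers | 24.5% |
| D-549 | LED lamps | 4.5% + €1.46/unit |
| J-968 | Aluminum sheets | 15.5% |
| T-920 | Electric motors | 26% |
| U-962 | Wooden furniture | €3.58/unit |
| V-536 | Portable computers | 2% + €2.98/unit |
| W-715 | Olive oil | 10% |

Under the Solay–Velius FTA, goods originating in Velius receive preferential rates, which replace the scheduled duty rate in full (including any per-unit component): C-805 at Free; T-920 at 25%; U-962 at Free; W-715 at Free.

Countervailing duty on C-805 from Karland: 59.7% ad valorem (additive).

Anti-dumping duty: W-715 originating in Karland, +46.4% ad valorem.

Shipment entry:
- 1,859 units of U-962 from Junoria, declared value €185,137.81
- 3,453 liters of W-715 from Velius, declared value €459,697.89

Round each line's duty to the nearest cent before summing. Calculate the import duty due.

Line 1 (U-962, Junoria, 1,859 units, €185,137.81):
Base rate for U-962 is €3.58/unit.
U-962 has an FTA preferential rate, but origin Junoria is not Velius; base rate stands.
Duty = 1,859 × €3.58 = €6,655.22.
Line 2 (W-715, Velius, 3,453 liters, €459,697.89):
Base rate for W-715 is 10%.
Origin Velius qualifies under the Solay–Velius agreement and W-715 is covered: preferential rate Free applies instead.
The additional-duty order on W-715 targets Karland, not Velius; it does not apply.
Duty = €459,697.89 × 0% = €0.00.
Total = €6,655.22 + €0.00 = €6,655.22.

€6,655.22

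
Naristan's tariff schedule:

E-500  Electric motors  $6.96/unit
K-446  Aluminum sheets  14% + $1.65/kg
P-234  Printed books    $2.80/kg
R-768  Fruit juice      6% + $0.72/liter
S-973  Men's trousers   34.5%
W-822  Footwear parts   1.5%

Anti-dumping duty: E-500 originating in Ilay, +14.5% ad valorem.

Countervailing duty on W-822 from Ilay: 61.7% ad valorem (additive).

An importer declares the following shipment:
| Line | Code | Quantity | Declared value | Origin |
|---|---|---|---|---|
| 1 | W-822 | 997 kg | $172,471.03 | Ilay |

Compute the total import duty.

Line 1 (W-822, Ilay, 997 kg, $172,471.03):
Base rate for W-822 is 1.5%.
Additional duty on W-822 from Ilay: +61.7%. Applied ad valorem rate: 1.5% + 61.7% = 63.2%.
Duty = $172,471.03 × 63.2% = $109,001.69.

$109,001.69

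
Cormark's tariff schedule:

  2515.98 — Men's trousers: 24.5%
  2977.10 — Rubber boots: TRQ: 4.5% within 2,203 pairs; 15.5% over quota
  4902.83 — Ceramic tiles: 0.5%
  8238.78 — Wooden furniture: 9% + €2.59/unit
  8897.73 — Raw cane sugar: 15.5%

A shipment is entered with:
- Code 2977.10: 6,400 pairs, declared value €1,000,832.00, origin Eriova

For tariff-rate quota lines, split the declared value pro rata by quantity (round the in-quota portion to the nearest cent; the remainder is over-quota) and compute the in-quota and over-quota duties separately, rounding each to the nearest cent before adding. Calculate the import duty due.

€117,233.39

Line 1 (2977.10, Eriova, 6,400 pairs, €1,000,832.00):
Code 2977.10 is under a tariff-rate quota (threshold 2,203 pairs). In-quota: 2,203 pairs at 4.5%; over-quota: 4,197 pairs at 15.5%.
Pro-rata value split: in-quota = €1,000,832.00 × 2,203/6,400 = €344,505.14; over-quota = €1,000,832.00 − €344,505.14 = €656,326.86.
In-quota duty = €344,505.14 × 4.5% = €15,502.73. Over-quota duty = €656,326.86 × 15.5% = €101,730.66.
Line duty = €15,502.73 + €101,730.66 = €117,233.39.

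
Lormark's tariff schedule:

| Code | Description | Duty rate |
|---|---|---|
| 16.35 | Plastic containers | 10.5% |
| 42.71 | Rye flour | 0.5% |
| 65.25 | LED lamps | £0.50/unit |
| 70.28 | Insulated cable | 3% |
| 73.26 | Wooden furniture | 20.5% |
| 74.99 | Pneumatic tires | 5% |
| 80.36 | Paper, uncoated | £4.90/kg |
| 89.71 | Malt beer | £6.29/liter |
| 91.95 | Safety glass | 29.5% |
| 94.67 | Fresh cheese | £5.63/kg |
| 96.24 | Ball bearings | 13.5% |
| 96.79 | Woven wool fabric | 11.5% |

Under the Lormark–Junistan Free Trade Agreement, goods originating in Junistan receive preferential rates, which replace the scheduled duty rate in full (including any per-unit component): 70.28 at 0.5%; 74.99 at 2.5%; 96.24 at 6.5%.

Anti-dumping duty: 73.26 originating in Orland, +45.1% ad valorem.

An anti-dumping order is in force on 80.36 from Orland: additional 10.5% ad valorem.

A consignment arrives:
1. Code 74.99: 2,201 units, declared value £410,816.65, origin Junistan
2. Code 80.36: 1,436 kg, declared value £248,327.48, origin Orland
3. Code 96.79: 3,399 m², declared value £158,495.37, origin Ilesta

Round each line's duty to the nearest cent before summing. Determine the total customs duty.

£61,608.18

Line 1 (74.99, Junistan, 2,201 units, £410,816.65):
Base rate for 74.99 is 5%.
Origin Junistan qualifies under the Lormark–Junistan agreement and 74.99 is covered: preferential rate 2.5% applies instead.
Duty = £410,816.65 × 2.5% = £10,270.42.
Line 2 (80.36, Orland, 1,436 kg, £248,327.48):
Base rate for 80.36 is £4.90/kg.
Additional duty on 80.36 from Orland: +10.5% ad valorem. Applied ad valorem rate = 10.5%.
Duty = £248,327.48 × 10.5% + 1,436 × £4.90 = £33,110.79.
Line 3 (96.79, Ilesta, 3,399 m², £158,495.37):
Base rate for 96.79 is 11.5%.
Duty = £158,495.37 × 11.5% = £18,226.97.
Total = £10,270.42 + £33,110.79 + £18,226.97 = £61,608.18.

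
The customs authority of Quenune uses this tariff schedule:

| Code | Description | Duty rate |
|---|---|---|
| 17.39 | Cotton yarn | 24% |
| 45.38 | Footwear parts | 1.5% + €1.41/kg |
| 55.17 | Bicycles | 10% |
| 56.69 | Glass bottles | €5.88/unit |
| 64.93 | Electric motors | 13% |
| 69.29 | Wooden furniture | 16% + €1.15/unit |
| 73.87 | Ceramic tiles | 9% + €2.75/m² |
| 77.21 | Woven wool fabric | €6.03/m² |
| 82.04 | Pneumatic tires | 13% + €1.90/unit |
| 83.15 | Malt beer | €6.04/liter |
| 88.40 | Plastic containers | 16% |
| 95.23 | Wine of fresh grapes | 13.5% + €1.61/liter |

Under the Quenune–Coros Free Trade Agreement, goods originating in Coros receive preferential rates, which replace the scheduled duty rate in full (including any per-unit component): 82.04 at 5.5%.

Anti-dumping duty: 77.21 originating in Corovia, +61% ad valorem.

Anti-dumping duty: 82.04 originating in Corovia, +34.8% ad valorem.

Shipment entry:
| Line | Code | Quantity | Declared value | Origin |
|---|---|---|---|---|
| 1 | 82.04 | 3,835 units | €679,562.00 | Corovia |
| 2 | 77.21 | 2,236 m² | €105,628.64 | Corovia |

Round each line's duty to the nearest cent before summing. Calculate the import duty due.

Line 1 (82.04, Corovia, 3,835 units, €679,562.00):
Base rate for 82.04 is 13% + €1.90/unit.
82.04 has an FTA preferential rate, but origin Corovia is not Coros; base rate stands.
Additional duty on 82.04 from Corovia: +34.8%. Applied ad valorem rate: 13% + 34.8% = 47.8%.
Duty = €679,562.00 × 47.8% + 3,835 × €1.90 = €332,117.14.
Line 2 (77.21, Corovia, 2,236 m², €105,628.64):
Base rate for 77.21 is €6.03/m².
Additional duty on 77.21 from Corovia: +61% ad valorem. Applied ad valorem rate = 61%.
Duty = €105,628.64 × 61% + 2,236 × €6.03 = €77,916.55.
Total = €332,117.14 + €77,916.55 = €410,033.69.

€410,033.69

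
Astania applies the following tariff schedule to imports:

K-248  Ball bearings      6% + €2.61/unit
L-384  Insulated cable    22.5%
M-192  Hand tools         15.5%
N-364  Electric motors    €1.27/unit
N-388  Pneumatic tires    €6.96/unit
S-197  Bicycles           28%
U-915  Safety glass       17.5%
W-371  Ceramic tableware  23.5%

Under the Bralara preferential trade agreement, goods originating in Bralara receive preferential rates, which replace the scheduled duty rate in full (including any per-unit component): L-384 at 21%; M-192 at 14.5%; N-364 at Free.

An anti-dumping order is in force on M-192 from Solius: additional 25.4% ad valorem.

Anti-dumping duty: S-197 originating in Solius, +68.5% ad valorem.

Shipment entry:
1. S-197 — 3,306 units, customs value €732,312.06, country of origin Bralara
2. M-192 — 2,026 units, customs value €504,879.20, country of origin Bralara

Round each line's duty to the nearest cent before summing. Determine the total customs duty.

€278,254.86

Line 1 (S-197, Bralara, 3,306 units, €732,312.06):
Base rate for S-197 is 28%.
Origin Bralara is the FTA partner but S-197 is not on the preference list; base rate stands.
The additional-duty order on S-197 targets Solius, not Bralara; it does not apply.
Duty = €732,312.06 × 28% = €205,047.38.
Line 2 (M-192, Bralara, 2,026 units, €504,879.20):
Base rate for M-192 is 15.5%.
Origin Bralara qualifies under the Astania–Bralara agreement and M-192 is covered: preferential rate 14.5% applies instead.
The additional-duty order on M-192 targets Solius, not Bralara; it does not apply.
Duty = €504,879.20 × 14.5% = €73,207.48.
Total = €205,047.38 + €73,207.48 = €278,254.86.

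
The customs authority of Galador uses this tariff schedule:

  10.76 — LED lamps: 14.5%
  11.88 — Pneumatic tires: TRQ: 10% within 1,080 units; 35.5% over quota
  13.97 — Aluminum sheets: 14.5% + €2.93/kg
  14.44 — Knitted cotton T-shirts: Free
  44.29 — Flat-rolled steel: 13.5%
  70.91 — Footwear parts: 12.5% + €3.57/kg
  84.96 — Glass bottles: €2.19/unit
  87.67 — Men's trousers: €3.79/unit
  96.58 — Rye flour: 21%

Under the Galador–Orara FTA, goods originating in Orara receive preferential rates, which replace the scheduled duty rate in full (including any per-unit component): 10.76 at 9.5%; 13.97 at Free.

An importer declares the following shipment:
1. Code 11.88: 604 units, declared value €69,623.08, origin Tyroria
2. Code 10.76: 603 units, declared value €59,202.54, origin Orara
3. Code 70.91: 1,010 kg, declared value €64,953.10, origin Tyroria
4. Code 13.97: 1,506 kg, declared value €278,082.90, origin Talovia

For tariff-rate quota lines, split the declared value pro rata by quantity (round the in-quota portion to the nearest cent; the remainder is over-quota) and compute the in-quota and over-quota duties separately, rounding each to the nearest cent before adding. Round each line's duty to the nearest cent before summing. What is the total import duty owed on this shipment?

€69,045.99

Line 1 (11.88, Tyroria, 604 units, €69,623.08):
Code 11.88 is under a tariff-rate quota (threshold 1,080 units). Quantity 604 units is within the quota, so the in-quota rate 10% applies to the full value.
Duty = €69,623.08 × 10% = €6,962.31.
Line 2 (10.76, Orara, 603 units, €59,202.54):
Base rate for 10.76 is 14.5%.
Origin Orara qualifies under the Galador–Orara agreement and 10.76 is covered: preferential rate 9.5% applies instead.
Duty = €59,202.54 × 9.5% = €5,624.24.
Line 3 (70.91, Tyroria, 1,010 kg, €64,953.10):
Base rate for 70.91 is 12.5% + €3.57/kg.
Duty = €64,953.10 × 12.5% + 1,010 × €3.57 = €11,724.84.
Line 4 (13.97, Talovia, 1,506 kg, €278,082.90):
Base rate for 13.97 is 14.5% + €2.93/kg.
13.97 has an FTA preferential rate, but origin Talovia is not Orara; base rate stands.
Duty = €278,082.90 × 14.5% + 1,506 × €2.93 = €44,734.60.
Total = €6,962.31 + €5,624.24 + €11,724.84 + €44,734.60 = €69,045.99.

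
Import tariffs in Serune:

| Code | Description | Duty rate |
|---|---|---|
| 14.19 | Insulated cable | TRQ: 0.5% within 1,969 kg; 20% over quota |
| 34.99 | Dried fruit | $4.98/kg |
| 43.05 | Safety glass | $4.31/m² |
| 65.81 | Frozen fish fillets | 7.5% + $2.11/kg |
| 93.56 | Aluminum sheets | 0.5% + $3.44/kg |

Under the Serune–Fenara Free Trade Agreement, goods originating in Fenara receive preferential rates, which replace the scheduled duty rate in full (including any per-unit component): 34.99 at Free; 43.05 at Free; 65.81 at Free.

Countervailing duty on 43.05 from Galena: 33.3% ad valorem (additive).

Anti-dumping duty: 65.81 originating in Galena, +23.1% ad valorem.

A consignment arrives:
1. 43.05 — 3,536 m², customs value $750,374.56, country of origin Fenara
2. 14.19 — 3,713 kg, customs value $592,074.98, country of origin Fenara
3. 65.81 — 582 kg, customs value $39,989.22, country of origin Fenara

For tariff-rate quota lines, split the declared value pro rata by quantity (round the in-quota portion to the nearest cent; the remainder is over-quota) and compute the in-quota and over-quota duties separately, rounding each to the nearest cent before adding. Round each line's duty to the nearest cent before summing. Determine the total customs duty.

$57,189.53

Line 1 (43.05, Fenara, 3,536 m², $750,374.56):
Base rate for 43.05 is $4.31/m².
Origin Fenara qualifies under the Serune–Fenara agreement and 43.05 is covered: preferential rate Free applies instead.
The additional-duty order on 43.05 targets Galena, not Fenara; it does not apply.
Duty = $750,374.56 × 0% = $0.00.
Line 2 (14.19, Fenara, 3,713 kg, $592,074.98):
Code 14.19 is under a tariff-rate quota (threshold 1,969 kg). In-quota: 1,969 kg at 0.5%; over-quota: 1,744 kg at 20%.
Pro-rata value split: in-quota = $592,074.98 × 1,969/3,713 = $313,976.74; over-quota = $592,074.98 − $313,976.74 = $278,098.24.
In-quota duty = $313,976.74 × 0.5% = $1,569.88. Over-quota duty = $278,098.24 × 20% = $55,619.65.
Line duty = $1,569.88 + $55,619.65 = $57,189.53.
Line 3 (65.81, Fenara, 582 kg, $39,989.22):
Base rate for 65.81 is 7.5% + $2.11/kg.
Origin Fenara qualifies under the Serune–Fenara agreement and 65.81 is covered: preferential rate Free applies instead.
The additional-duty order on 65.81 targets Galena, not Fenara; it does not apply.
Duty = $39,989.22 × 0% = $0.00.
Total = $0.00 + $57,189.53 + $0.00 = $57,189.53.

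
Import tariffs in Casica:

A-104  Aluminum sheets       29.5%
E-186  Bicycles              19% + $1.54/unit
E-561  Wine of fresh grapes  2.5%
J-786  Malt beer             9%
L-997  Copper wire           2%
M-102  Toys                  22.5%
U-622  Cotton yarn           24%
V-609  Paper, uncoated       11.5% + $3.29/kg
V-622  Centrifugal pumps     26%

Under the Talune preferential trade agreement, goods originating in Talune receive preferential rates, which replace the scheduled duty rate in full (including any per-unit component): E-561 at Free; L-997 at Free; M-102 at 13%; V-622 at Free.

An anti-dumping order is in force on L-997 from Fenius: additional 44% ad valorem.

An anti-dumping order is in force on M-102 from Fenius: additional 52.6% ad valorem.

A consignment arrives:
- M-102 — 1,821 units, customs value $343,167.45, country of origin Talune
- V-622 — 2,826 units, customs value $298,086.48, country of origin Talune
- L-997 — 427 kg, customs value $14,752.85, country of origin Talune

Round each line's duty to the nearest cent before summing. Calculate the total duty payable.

Line 1 (M-102, Talune, 1,821 units, $343,167.45):
Base rate for M-102 is 22.5%.
Origin Talune qualifies under the Casica–Talune agreement and M-102 is covered: preferential rate 13% applies instead.
The additional-duty order on M-102 targets Fenius, not Talune; it does not apply.
Duty = $343,167.45 × 13% = $44,611.77.
Line 2 (V-622, Talune, 2,826 units, $298,086.48):
Base rate for V-622 is 26%.
Origin Talune qualifies under the Casica–Talune agreement and V-622 is covered: preferential rate Free applies instead.
Duty = $298,086.48 × 0% = $0.00.
Line 3 (L-997, Talune, 427 kg, $14,752.85):
Base rate for L-997 is 2%.
Origin Talune qualifies under the Casica–Talune agreement and L-997 is covered: preferential rate Free applies instead.
The additional-duty order on L-997 targets Fenius, not Talune; it does not apply.
Duty = $14,752.85 × 0% = $0.00.
Total = $44,611.77 + $0.00 + $0.00 = $44,611.77.

$44,611.77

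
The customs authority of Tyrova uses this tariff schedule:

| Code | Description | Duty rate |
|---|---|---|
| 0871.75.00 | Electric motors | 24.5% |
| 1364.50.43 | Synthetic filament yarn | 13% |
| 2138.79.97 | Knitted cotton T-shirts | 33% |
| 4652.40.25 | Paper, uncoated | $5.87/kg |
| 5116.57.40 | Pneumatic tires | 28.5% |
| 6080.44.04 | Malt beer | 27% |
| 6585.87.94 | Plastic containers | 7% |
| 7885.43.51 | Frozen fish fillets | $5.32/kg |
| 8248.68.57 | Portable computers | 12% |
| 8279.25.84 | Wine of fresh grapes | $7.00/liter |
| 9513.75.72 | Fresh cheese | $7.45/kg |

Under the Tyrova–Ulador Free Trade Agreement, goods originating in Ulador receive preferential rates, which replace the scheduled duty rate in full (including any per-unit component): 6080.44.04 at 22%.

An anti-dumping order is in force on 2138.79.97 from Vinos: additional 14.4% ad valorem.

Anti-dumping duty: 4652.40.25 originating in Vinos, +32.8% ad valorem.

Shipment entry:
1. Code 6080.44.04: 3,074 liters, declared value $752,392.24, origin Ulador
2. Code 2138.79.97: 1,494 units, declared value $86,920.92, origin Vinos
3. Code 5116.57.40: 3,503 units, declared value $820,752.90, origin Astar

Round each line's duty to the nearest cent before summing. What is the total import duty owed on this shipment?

Line 1 (6080.44.04, Ulador, 3,074 liters, $752,392.24):
Base rate for 6080.44.04 is 27%.
Origin Ulador qualifies under the Tyrova–Ulador agreement and 6080.44.04 is covered: preferential rate 22% applies instead.
Duty = $752,392.24 × 22% = $165,526.29.
Line 2 (2138.79.97, Vinos, 1,494 units, $86,920.92):
Base rate for 2138.79.97 is 33%.
Additional duty on 2138.79.97 from Vinos: +14.4%. Applied ad valorem rate: 33% + 14.4% = 47.4%.
Duty = $86,920.92 × 47.4% = $41,200.52.
Line 3 (5116.57.40, Astar, 3,503 units, $820,752.90):
Base rate for 5116.57.40 is 28.5%.
Duty = $820,752.90 × 28.5% = $233,914.58.
Total = $165,526.29 + $41,200.52 + $233,914.58 = $440,641.39.

$440,641.39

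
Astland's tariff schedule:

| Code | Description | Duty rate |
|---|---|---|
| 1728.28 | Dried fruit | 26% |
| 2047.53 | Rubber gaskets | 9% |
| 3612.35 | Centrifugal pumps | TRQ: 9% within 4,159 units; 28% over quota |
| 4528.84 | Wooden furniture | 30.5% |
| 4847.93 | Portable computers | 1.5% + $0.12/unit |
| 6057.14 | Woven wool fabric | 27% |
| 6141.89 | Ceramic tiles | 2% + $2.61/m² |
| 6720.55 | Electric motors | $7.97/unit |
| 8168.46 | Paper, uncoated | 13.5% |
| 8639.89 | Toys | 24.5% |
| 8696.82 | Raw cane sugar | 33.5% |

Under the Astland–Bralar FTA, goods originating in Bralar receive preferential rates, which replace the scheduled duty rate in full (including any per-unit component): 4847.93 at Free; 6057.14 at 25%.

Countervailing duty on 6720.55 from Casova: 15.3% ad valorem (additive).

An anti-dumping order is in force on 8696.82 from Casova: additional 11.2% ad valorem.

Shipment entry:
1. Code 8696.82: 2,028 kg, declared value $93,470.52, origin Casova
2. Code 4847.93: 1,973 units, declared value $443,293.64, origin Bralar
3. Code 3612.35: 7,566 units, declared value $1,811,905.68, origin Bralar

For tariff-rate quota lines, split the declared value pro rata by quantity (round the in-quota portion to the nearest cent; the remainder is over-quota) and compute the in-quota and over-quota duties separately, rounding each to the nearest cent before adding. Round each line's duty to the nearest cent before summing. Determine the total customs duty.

Line 1 (8696.82, Casova, 2,028 kg, $93,470.52):
Base rate for 8696.82 is 33.5%.
Additional duty on 8696.82 from Casova: +11.2%. Applied ad valorem rate: 33.5% + 11.2% = 44.7%.
Duty = $93,470.52 × 44.7% = $41,781.32.
Line 2 (4847.93, Bralar, 1,973 units, $443,293.64):
Base rate for 4847.93 is 1.5% + $0.12/unit.
Origin Bralar qualifies under the Astland–Bralar agreement and 4847.93 is covered: preferential rate Free applies instead.
Duty = $443,293.64 × 0% = $0.00.
Line 3 (3612.35, Bralar, 7,566 units, $1,811,905.68):
Code 3612.35 is under a tariff-rate quota (threshold 4,159 units). In-quota: 4,159 units at 9%; over-quota: 3,407 units at 28%.
Pro-rata value split: in-quota = $1,811,905.68 × 4,159/7,566 = $995,997.32; over-quota = $1,811,905.68 − $995,997.32 = $815,908.36.
In-quota duty = $995,997.32 × 9% = $89,639.76. Over-quota duty = $815,908.36 × 28% = $228,454.34.
Line duty = $89,639.76 + $228,454.34 = $318,094.10.
Total = $41,781.32 + $0.00 + $318,094.10 = $359,875.42.

$359,875.42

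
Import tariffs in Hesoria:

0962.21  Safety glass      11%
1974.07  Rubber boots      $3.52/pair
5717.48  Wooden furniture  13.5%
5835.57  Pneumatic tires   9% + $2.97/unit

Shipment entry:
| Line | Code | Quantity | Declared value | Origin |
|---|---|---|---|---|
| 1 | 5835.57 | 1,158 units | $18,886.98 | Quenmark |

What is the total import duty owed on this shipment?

Line 1 (5835.57, Quenmark, 1,158 units, $18,886.98):
Base rate for 5835.57 is 9% + $2.97/unit.
Duty = $18,886.98 × 9% + 1,158 × $2.97 = $5,139.09.

$5,139.09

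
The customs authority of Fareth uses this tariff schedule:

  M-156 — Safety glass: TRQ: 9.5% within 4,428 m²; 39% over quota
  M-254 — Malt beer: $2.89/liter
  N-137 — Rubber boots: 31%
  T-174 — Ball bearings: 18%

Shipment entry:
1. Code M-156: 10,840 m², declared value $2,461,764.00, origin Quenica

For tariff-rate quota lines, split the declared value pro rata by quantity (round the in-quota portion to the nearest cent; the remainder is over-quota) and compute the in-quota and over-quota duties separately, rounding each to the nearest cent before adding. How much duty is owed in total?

$663,436.32

Line 1 (M-156, Quenica, 10,840 m², $2,461,764.00):
Code M-156 is under a tariff-rate quota (threshold 4,428 m²). In-quota: 4,428 m² at 9.5%; over-quota: 6,412 m² at 39%.
Pro-rata value split: in-quota = $2,461,764.00 × 4,428/10,840 = $1,005,598.80; over-quota = $2,461,764.00 − $1,005,598.80 = $1,456,165.20.
In-quota duty = $1,005,598.80 × 9.5% = $95,531.89. Over-quota duty = $1,456,165.20 × 39% = $567,904.43.
Line duty = $95,531.89 + $567,904.43 = $663,436.32.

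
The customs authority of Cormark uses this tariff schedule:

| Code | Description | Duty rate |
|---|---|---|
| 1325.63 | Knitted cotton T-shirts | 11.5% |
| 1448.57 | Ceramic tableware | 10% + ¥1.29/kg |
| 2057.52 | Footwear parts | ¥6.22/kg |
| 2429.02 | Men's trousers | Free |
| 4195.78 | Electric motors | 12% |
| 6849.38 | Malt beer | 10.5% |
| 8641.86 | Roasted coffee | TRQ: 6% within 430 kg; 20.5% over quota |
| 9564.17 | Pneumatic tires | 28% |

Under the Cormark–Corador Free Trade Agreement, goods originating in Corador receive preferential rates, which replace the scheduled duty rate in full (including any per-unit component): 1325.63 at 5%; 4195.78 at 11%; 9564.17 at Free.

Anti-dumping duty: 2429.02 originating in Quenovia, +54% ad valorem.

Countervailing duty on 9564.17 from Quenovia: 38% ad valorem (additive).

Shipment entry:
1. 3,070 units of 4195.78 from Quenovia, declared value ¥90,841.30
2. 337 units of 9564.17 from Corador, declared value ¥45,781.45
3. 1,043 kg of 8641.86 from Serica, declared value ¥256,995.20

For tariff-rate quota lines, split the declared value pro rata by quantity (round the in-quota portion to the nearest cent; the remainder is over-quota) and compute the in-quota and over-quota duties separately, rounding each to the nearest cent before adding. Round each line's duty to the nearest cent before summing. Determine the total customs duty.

Line 1 (4195.78, Quenovia, 3,070 units, ¥90,841.30):
Base rate for 4195.78 is 12%.
4195.78 has an FTA preferential rate, but origin Quenovia is not Corador; base rate stands.
Duty = ¥90,841.30 × 12% = ¥10,900.96.
Line 2 (9564.17, Corador, 337 units, ¥45,781.45):
Base rate for 9564.17 is 28%.
Origin Corador qualifies under the Cormark–Corador agreement and 9564.17 is covered: preferential rate Free applies instead.
The additional-duty order on 9564.17 targets Quenovia, not Corador; it does not apply.
Duty = ¥45,781.45 × 0% = ¥0.00.
Line 3 (8641.86, Serica, 1,043 kg, ¥256,995.20):
Code 8641.86 is under a tariff-rate quota (threshold 430 kg). In-quota: 430 kg at 6%; over-quota: 613 kg at 20.5%.
Pro-rata value split: in-quota = ¥256,995.20 × 430/1,043 = ¥105,952.00; over-quota = ¥256,995.20 − ¥105,952.00 = ¥151,043.20.
In-quota duty = ¥105,952.00 × 6% = ¥6,357.12. Over-quota duty = ¥151,043.20 × 20.5% = ¥30,963.86.
Line duty = ¥6,357.12 + ¥30,963.86 = ¥37,320.98.
Total = ¥10,900.96 + ¥0.00 + ¥37,320.98 = ¥48,221.94.

¥48,221.94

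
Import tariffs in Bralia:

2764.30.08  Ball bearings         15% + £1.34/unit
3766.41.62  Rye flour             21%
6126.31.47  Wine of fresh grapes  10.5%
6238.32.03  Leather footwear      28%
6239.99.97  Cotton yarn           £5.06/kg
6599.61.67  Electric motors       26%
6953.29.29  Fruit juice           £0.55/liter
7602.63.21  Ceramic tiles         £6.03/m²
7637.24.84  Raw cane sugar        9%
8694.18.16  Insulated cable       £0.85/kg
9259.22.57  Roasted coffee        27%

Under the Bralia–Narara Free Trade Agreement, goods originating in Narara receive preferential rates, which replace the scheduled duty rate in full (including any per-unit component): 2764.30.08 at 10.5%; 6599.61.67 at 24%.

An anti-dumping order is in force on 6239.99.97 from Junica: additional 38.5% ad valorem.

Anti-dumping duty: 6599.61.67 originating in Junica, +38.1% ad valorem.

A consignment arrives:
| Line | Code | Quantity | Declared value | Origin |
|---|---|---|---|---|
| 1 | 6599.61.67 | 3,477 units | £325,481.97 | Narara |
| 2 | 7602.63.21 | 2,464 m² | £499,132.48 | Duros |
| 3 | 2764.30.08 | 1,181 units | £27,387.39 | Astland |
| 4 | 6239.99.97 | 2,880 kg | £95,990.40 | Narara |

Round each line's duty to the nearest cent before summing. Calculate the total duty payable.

Line 1 (6599.61.67, Narara, 3,477 units, £325,481.97):
Base rate for 6599.61.67 is 26%.
Origin Narara qualifies under the Bralia–Narara agreement and 6599.61.67 is covered: preferential rate 24% applies instead.
The additional-duty order on 6599.61.67 targets Junica, not Narara; it does not apply.
Duty = £325,481.97 × 24% = £78,115.67.
Line 2 (7602.63.21, Duros, 2,464 m², £499,132.48):
Base rate for 7602.63.21 is £6.03/m².
Duty = 2,464 × £6.03 = £14,857.92.
Line 3 (2764.30.08, Astland, 1,181 units, £27,387.39):
Base rate for 2764.30.08 is 15% + £1.34/unit.
2764.30.08 has an FTA preferential rate, but origin Astland is not Narara; base rate stands.
Duty = £27,387.39 × 15% + 1,181 × £1.34 = £5,690.65.
Line 4 (6239.99.97, Narara, 2,880 kg, £95,990.40):
Base rate for 6239.99.97 is £5.06/kg.
Origin Narara is the FTA partner but 6239.99.97 is not on the preference list; base rate stands.
The additional-duty order on 6239.99.97 targets Junica, not Narara; it does not apply.
Duty = 2,880 × £5.06 = £14,572.80.
Total = £78,115.67 + £14,857.92 + £5,690.65 + £14,572.80 = £113,237.04.

£113,237.04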